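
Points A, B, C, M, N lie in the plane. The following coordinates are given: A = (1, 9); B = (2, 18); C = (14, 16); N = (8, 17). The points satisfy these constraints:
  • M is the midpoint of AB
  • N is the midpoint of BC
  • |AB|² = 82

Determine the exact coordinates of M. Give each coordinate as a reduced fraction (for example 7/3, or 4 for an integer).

1. M_x = 3/2  [2·M = A+B = (1, 9)+(2, 18)]
2. M_y = 27/2  [2·M = A+B = (1, 9)+(2, 18)]
   so M = (3/2, 27/2)

M = (3/2, 27/2)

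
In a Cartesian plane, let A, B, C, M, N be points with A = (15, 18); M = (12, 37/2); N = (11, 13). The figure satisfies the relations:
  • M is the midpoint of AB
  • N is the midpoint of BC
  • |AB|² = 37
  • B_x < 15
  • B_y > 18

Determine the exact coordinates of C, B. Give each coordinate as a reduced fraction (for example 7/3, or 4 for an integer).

C = (13, 7)
B = (9, 19)

1. B_x = 9  [B = 2·M−A = 2·(12, 37/2)−(15, 18)]
2. B_y = 19  [B = 2·M−A = 2·(12, 37/2)−(15, 18)]
   so B = (9, 19)
3. C_x = 13  [C = 2·N−B = 2·(11, 13)−(9, 19)]
4. C_y = 7  [C = 2·N−B = 2·(11, 13)−(9, 19)]
   so C = (13, 7)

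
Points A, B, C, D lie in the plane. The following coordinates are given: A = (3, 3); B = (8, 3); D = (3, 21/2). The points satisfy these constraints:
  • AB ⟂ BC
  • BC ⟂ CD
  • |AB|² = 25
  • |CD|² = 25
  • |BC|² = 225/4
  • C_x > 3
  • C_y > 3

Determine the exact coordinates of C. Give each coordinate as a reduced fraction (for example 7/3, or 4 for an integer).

1. C_x = 8  [[AB ⟂ BC ⇒ 5x-40=0] ∩ [|C−(3, 21/2)|²=25]]
2. C_y = 21/2  [[AB ⟂ BC ⇒ 5x-40=0] ∩ [|C−(3, 21/2)|²=25]]
   so C = (8, 21/2)

C = (8, 21/2)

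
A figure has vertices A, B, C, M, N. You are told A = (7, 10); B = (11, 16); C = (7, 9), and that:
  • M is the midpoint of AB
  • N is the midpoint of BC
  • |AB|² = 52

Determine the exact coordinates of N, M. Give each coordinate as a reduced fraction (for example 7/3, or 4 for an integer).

1. M_x = 9  [2·M = A+B = (7, 10)+(11, 16)]
2. M_y = 13  [2·M = A+B = (7, 10)+(11, 16)]
   so M = (9, 13)
3. N_x = 9  [2·N = B+C = (11, 16)+(7, 9)]
4. N_y = 25/2  [2·N = B+C = (11, 16)+(7, 9)]
   so N = (9, 25/2)

N = (9, 25/2)
M = (9, 13)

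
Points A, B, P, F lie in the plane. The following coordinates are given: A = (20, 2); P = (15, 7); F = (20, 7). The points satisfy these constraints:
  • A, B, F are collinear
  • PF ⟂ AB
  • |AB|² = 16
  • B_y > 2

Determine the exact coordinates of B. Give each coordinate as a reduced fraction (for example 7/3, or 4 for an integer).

1. B_x = 20  [[A, B, F are collinear ⇒ 5x-100=0] ∩ [|B−(20, 2)|²=16]]
2. B_y = 6  [[A, B, F are collinear ⇒ 5x-100=0] ∩ [|B−(20, 2)|²=16]]
   so B = (20, 6)

B = (20, 6)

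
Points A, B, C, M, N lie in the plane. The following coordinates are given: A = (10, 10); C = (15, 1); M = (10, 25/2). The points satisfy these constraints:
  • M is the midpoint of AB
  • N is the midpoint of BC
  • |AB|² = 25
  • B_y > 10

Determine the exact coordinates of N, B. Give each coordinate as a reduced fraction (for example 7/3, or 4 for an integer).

1. B_x = 10  [B = 2·M−A = 2·(10, 25/2)−(10, 10)]
2. B_y = 15  [B = 2·M−A = 2·(10, 25/2)−(10, 10)]
   so B = (10, 15)
3. N_x = 25/2  [2·N = B+C = (10, 15)+(15, 1)]
4. N_y = 8  [2·N = B+C = (10, 15)+(15, 1)]
   so N = (25/2, 8)

N = (25/2, 8)
B = (10, 15)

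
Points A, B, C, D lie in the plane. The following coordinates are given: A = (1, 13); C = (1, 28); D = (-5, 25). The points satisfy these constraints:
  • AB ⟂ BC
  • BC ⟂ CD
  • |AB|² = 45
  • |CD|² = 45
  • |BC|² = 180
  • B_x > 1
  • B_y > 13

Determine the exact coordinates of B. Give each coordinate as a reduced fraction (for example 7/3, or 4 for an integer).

B = (7, 16)

1. B_x = 7  [[BC ⟂ CD ⇒ 6x+3y-90=0] ∩ [|B−(1, 13)|²=45]]
2. B_y = 16  [[BC ⟂ CD ⇒ 6x+3y-90=0] ∩ [|B−(1, 13)|²=45]]
   so B = (7, 16)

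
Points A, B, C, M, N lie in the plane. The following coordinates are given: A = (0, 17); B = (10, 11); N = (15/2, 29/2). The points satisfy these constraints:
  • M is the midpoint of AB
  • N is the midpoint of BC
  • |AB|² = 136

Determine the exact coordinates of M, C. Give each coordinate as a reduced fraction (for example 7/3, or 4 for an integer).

1. M_x = 5  [2·M = A+B = (0, 17)+(10, 11)]
2. M_y = 14  [2·M = A+B = (0, 17)+(10, 11)]
   so M = (5, 14)
3. C_x = 5  [C = 2·N−B = 2·(15/2, 29/2)−(10, 11)]
4. C_y = 18  [C = 2·N−B = 2·(15/2, 29/2)−(10, 11)]
   so C = (5, 18)

M = (5, 14)
C = (5, 18)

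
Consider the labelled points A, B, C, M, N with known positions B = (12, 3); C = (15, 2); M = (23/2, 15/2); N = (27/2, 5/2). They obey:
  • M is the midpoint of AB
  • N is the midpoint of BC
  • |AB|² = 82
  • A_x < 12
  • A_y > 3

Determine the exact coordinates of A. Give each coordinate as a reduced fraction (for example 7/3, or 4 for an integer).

A = (11, 12)

1. A_x = 11  [A = 2·M−B = 2·(23/2, 15/2)−(12, 3)]
2. A_y = 12  [A = 2·M−B = 2·(23/2, 15/2)−(12, 3)]
   so A = (11, 12)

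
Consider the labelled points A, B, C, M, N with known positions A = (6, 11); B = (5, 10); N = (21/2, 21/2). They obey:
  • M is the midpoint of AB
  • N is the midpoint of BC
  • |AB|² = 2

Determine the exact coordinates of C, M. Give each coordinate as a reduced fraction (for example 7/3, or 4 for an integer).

1. M_x = 11/2  [2·M = A+B = (6, 11)+(5, 10)]
2. M_y = 21/2  [2·M = A+B = (6, 11)+(5, 10)]
   so M = (11/2, 21/2)
3. C_x = 16  [C = 2·N−B = 2·(21/2, 21/2)−(5, 10)]
4. C_y = 11  [C = 2·N−B = 2·(21/2, 21/2)−(5, 10)]
   so C = (16, 11)

C = (16, 11)
M = (11/2, 21/2)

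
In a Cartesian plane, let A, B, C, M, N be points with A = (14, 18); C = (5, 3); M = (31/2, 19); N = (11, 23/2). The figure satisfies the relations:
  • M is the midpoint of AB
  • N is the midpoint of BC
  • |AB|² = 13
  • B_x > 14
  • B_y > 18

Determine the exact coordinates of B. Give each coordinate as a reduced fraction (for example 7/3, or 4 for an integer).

1. B_x = 17  [B = 2·M−A = 2·(31/2, 19)−(14, 18)]
2. B_y = 20  [B = 2·M−A = 2·(31/2, 19)−(14, 18)]
   so B = (17, 20)

B = (17, 20)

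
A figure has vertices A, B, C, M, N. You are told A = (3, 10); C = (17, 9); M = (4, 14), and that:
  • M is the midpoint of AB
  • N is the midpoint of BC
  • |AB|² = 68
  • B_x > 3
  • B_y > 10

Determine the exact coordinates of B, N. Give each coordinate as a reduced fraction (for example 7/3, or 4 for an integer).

1. B_x = 5  [B = 2·M−A = 2·(4, 14)−(3, 10)]
2. B_y = 18  [B = 2·M−A = 2·(4, 14)−(3, 10)]
   so B = (5, 18)
3. N_x = 11  [2·N = B+C = (5, 18)+(17, 9)]
4. N_y = 27/2  [2·N = B+C = (5, 18)+(17, 9)]
   so N = (11, 27/2)

B = (5, 18)
N = (11, 27/2)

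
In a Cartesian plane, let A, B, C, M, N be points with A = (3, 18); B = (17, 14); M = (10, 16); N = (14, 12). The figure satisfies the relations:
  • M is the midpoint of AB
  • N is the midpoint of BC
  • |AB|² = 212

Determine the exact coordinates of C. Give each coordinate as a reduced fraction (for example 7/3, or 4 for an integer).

C = (11, 10)

1. C_x = 11  [C = 2·N−B = 2·(14, 12)−(17, 14)]
2. C_y = 10  [C = 2·N−B = 2·(14, 12)−(17, 14)]
   so C = (11, 10)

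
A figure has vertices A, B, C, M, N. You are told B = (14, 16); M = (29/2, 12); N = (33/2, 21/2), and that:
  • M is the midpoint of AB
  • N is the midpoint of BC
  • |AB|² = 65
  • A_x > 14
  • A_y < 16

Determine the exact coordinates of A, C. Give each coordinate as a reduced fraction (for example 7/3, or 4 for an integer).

A = (15, 8)
C = (19, 5)

1. A_x = 15  [A = 2·M−B = 2·(29/2, 12)−(14, 16)]
2. A_y = 8  [A = 2·M−B = 2·(29/2, 12)−(14, 16)]
   so A = (15, 8)
3. C_x = 19  [C = 2·N−B = 2·(33/2, 21/2)−(14, 16)]
4. C_y = 5  [C = 2·N−B = 2·(33/2, 21/2)−(14, 16)]
   so C = (19, 5)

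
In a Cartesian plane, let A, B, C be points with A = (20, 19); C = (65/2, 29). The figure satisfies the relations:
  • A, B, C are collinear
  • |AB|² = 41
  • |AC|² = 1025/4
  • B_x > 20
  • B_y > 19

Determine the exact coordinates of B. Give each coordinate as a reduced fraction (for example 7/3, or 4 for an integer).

B = (25, 23)

1. B_x = 25  [[A, B, C are collinear ⇒ 10x-25/2y+75/2=0] ∩ [|B−(20, 19)|²=41]]
2. B_y = 23  [[A, B, C are collinear ⇒ 10x-25/2y+75/2=0] ∩ [|B−(20, 19)|²=41]]
   so B = (25, 23)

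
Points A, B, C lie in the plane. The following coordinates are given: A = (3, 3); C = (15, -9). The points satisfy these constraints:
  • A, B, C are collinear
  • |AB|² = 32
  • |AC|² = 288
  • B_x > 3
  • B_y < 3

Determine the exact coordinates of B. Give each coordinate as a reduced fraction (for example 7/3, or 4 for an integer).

B = (7, -1)

1. B_x = 7  [[A, B, C are collinear ⇒ -12x-12y+72=0] ∩ [|B−(3, 3)|²=32]]
2. B_y = -1  [[A, B, C are collinear ⇒ -12x-12y+72=0] ∩ [|B−(3, 3)|²=32]]
   so B = (7, -1)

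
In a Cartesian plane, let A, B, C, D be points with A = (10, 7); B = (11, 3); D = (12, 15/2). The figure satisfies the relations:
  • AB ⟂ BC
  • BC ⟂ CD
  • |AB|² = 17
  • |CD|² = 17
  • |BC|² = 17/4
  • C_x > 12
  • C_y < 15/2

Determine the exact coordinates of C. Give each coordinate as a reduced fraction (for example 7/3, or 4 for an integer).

C = (13, 7/2)

1. C_x = 13  [[AB ⟂ BC ⇒ 1x-4y+1=0] ∩ [|C−(12, 15/2)|²=17]]
2. C_y = 7/2  [[AB ⟂ BC ⇒ 1x-4y+1=0] ∩ [|C−(12, 15/2)|²=17]]
   so C = (13, 7/2)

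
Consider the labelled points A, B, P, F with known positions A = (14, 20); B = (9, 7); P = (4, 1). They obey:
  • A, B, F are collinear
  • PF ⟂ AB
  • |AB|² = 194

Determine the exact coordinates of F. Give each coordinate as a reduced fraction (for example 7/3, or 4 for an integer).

F = (1231/194, 19/194)

1. F_x = 1231/194  [[A, B, F are collinear ⇒ 13x-5y-82=0] ∩ [PF ⟂ AB ⇒ -5x-13y+33=0]]
2. F_y = 19/194  [[A, B, F are collinear ⇒ 13x-5y-82=0] ∩ [PF ⟂ AB ⇒ -5x-13y+33=0]]
   so F = (1231/194, 19/194)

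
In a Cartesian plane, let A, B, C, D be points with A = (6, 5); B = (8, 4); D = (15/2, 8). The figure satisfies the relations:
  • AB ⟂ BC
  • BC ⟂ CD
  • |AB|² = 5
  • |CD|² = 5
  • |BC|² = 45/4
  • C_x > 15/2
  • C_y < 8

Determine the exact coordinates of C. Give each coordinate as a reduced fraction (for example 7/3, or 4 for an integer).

C = (19/2, 7)

1. C_x = 19/2  [[AB ⟂ BC ⇒ 2x-1y-12=0] ∩ [|C−(15/2, 8)|²=5]]
2. C_y = 7  [[AB ⟂ BC ⇒ 2x-1y-12=0] ∩ [|C−(15/2, 8)|²=5]]
   so C = (19/2, 7)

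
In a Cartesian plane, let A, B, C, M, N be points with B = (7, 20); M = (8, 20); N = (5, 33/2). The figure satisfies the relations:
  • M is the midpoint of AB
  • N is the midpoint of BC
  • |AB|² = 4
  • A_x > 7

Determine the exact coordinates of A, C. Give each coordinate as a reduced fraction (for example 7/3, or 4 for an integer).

A = (9, 20)
C = (3, 13)

1. A_x = 9  [A = 2·M−B = 2·(8, 20)−(7, 20)]
2. A_y = 20  [A = 2·M−B = 2·(8, 20)−(7, 20)]
   so A = (9, 20)
3. C_x = 3  [C = 2·N−B = 2·(5, 33/2)−(7, 20)]
4. C_y = 13  [C = 2·N−B = 2·(5, 33/2)−(7, 20)]
   so C = (3, 13)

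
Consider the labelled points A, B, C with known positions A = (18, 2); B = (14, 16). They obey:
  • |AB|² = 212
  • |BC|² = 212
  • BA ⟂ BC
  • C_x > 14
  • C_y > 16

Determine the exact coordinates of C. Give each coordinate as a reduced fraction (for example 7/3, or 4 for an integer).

1. C_x = 28  [[BA ⟂ BC ⇒ 4x-14y+168=0] ∩ [|C−(14, 16)|²=212]]
2. C_y = 20  [[BA ⟂ BC ⇒ 4x-14y+168=0] ∩ [|C−(14, 16)|²=212]]
   so C = (28, 20)

C = (28, 20)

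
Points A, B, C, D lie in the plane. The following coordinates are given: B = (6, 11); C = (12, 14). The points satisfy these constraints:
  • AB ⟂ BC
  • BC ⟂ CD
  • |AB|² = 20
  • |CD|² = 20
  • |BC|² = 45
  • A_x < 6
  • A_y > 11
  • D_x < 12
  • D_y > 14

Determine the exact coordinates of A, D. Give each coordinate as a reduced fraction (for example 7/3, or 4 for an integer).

A = (4, 15)
D = (10, 18)

1. A_x = 4  [[AB ⟂ BC ⇒ -6x-3y+69=0] ∩ [|A−(6, 11)|²=20]]
2. A_y = 15  [[AB ⟂ BC ⇒ -6x-3y+69=0] ∩ [|A−(6, 11)|²=20]]
   so A = (4, 15)
3. D_x = 10  [[BC ⟂ CD ⇒ 6x+3y-114=0] ∩ [|D−(12, 14)|²=20]]
4. D_y = 18  [[BC ⟂ CD ⇒ 6x+3y-114=0] ∩ [|D−(12, 14)|²=20]]
   so D = (10, 18)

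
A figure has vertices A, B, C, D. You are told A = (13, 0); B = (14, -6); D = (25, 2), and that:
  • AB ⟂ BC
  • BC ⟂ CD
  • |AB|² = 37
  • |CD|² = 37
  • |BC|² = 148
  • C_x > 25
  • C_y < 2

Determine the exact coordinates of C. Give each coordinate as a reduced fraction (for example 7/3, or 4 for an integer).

1. C_x = 26  [[AB ⟂ BC ⇒ 1x-6y-50=0] ∩ [|C−(25, 2)|²=37]]
2. C_y = -4  [[AB ⟂ BC ⇒ 1x-6y-50=0] ∩ [|C−(25, 2)|²=37]]
   so C = (26, -4)

C = (26, -4)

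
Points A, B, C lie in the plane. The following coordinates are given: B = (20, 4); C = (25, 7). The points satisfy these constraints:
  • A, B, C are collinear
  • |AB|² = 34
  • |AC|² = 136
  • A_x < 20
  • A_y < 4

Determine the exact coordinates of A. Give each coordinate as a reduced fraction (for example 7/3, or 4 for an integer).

1. A_x = 15  [[A, B, C are collinear ⇒ -3x+5y+40=0] ∩ [|A−(20, 4)|²=34]]
2. A_y = 1  [[A, B, C are collinear ⇒ -3x+5y+40=0] ∩ [|A−(20, 4)|²=34]]
   so A = (15, 1)

A = (15, 1)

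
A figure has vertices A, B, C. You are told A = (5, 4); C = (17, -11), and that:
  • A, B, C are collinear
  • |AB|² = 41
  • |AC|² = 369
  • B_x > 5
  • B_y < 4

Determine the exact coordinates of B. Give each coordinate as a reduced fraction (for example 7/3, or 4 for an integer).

B = (9, -1)

1. B_x = 9  [[A, B, C are collinear ⇒ -15x-12y+123=0] ∩ [|B−(5, 4)|²=41]]
2. B_y = -1  [[A, B, C are collinear ⇒ -15x-12y+123=0] ∩ [|B−(5, 4)|²=41]]
   so B = (9, -1)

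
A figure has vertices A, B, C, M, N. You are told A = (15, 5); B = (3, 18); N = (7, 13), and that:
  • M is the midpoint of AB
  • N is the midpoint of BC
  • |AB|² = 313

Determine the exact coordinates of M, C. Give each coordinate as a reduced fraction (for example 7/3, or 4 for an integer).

M = (9, 23/2)
C = (11, 8)

1. M_x = 9  [2·M = A+B = (15, 5)+(3, 18)]
2. M_y = 23/2  [2·M = A+B = (15, 5)+(3, 18)]
   so M = (9, 23/2)
3. C_x = 11  [C = 2·N−B = 2·(7, 13)−(3, 18)]
4. C_y = 8  [C = 2·N−B = 2·(7, 13)−(3, 18)]
   so C = (11, 8)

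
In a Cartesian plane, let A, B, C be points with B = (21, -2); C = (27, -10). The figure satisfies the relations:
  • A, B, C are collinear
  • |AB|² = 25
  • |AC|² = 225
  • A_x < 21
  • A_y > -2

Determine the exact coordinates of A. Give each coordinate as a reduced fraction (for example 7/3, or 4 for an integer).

A = (18, 2)

1. A_x = 18  [[A, B, C are collinear ⇒ 8x+6y-156=0] ∩ [|A−(21, -2)|²=25]]
2. A_y = 2  [[A, B, C are collinear ⇒ 8x+6y-156=0] ∩ [|A−(21, -2)|²=25]]
   so A = (18, 2)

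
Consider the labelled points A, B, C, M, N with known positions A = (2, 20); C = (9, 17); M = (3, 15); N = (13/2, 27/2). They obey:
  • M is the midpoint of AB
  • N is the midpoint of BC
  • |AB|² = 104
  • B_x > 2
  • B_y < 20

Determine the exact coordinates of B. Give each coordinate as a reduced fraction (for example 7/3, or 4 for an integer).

B = (4, 10)

1. B_x = 4  [B = 2·M−A = 2·(3, 15)−(2, 20)]
2. B_y = 10  [B = 2·M−A = 2·(3, 15)−(2, 20)]
   so B = (4, 10)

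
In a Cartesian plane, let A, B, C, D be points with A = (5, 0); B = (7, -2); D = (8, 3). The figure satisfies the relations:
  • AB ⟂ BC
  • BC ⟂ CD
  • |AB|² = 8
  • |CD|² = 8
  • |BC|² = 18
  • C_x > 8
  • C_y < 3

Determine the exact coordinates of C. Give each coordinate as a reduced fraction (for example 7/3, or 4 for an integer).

1. C_x = 10  [[AB ⟂ BC ⇒ 2x-2y-18=0] ∩ [|C−(8, 3)|²=8]]
2. C_y = 1  [[AB ⟂ BC ⇒ 2x-2y-18=0] ∩ [|C−(8, 3)|²=8]]
   so C = (10, 1)

C = (10, 1)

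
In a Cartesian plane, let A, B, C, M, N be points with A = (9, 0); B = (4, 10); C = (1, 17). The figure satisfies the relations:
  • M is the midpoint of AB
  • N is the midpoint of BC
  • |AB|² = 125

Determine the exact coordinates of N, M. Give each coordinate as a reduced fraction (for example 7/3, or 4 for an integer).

N = (5/2, 27/2)
M = (13/2, 5)

1. M_x = 13/2  [2·M = A+B = (9, 0)+(4, 10)]
2. M_y = 5  [2·M = A+B = (9, 0)+(4, 10)]
   so M = (13/2, 5)
3. N_x = 5/2  [2·N = B+C = (4, 10)+(1, 17)]
4. N_y = 27/2  [2·N = B+C = (4, 10)+(1, 17)]
   so N = (5/2, 27/2)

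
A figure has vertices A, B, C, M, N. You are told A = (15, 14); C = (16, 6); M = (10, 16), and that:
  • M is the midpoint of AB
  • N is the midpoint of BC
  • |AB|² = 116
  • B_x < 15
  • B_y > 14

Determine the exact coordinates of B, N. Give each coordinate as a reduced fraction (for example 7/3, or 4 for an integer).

1. B_x = 5  [B = 2·M−A = 2·(10, 16)−(15, 14)]
2. B_y = 18  [B = 2·M−A = 2·(10, 16)−(15, 14)]
   so B = (5, 18)
3. N_x = 21/2  [2·N = B+C = (5, 18)+(16, 6)]
4. N_y = 12  [2·N = B+C = (5, 18)+(16, 6)]
   so N = (21/2, 12)

B = (5, 18)
N = (21/2, 12)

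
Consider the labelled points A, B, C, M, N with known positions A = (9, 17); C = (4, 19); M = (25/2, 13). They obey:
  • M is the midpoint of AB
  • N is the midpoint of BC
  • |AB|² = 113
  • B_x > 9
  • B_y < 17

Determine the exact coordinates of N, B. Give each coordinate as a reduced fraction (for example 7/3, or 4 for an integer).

N = (10, 14)
B = (16, 9)

1. B_x = 16  [B = 2·M−A = 2·(25/2, 13)−(9, 17)]
2. B_y = 9  [B = 2·M−A = 2·(25/2, 13)−(9, 17)]
   so B = (16, 9)
3. N_x = 10  [2·N = B+C = (16, 9)+(4, 19)]
4. N_y = 14  [2·N = B+C = (16, 9)+(4, 19)]
   so N = (10, 14)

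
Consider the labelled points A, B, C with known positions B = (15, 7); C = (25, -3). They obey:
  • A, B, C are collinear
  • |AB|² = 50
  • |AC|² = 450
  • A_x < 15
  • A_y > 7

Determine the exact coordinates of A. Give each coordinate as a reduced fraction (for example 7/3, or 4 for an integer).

A = (10, 12)

1. A_x = 10  [[A, B, C are collinear ⇒ 10x+10y-220=0] ∩ [|A−(15, 7)|²=50]]
2. A_y = 12  [[A, B, C are collinear ⇒ 10x+10y-220=0] ∩ [|A−(15, 7)|²=50]]
   so A = (10, 12)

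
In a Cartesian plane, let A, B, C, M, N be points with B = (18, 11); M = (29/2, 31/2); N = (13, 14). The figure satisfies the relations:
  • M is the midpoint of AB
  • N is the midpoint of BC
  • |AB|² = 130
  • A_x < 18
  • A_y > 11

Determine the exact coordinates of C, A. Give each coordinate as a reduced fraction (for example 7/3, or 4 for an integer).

C = (8, 17)
A = (11, 20)

1. A_x = 11  [A = 2·M−B = 2·(29/2, 31/2)−(18, 11)]
2. A_y = 20  [A = 2·M−B = 2·(29/2, 31/2)−(18, 11)]
   so A = (11, 20)
3. C_x = 8  [C = 2·N−B = 2·(13, 14)−(18, 11)]
4. C_y = 17  [C = 2·N−B = 2·(13, 14)−(18, 11)]
   so C = (8, 17)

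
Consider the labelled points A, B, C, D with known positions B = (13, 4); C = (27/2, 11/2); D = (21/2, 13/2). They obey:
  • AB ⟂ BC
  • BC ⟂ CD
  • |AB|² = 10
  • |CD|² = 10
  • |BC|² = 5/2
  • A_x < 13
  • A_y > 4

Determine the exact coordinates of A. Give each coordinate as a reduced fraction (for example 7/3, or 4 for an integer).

A = (10, 5)

1. A_x = 10  [[AB ⟂ BC ⇒ -1/2x-3/2y+25/2=0] ∩ [|A−(13, 4)|²=10]]
2. A_y = 5  [[AB ⟂ BC ⇒ -1/2x-3/2y+25/2=0] ∩ [|A−(13, 4)|²=10]]
   so A = (10, 5)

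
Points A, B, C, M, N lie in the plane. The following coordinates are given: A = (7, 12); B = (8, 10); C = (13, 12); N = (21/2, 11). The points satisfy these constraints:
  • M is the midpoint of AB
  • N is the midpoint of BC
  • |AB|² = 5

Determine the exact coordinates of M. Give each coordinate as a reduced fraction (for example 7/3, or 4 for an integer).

1. M_x = 15/2  [2·M = A+B = (7, 12)+(8, 10)]
2. M_y = 11  [2·M = A+B = (7, 12)+(8, 10)]
   so M = (15/2, 11)

M = (15/2, 11)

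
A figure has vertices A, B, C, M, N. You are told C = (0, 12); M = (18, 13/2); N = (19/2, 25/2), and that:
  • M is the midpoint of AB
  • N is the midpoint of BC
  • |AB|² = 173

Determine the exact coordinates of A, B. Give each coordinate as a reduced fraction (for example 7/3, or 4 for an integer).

A = (17, 0)
B = (19, 13)

1. B_x = 19  [B = 2·N−C = 2·(19/2, 25/2)−(0, 12)]
2. B_y = 13  [B = 2·N−C = 2·(19/2, 25/2)−(0, 12)]
   so B = (19, 13)
3. A_x = 17  [A = 2·M−B = 2·(18, 13/2)−(19, 13)]
4. A_y = 0  [A = 2·M−B = 2·(18, 13/2)−(19, 13)]
   so A = (17, 0)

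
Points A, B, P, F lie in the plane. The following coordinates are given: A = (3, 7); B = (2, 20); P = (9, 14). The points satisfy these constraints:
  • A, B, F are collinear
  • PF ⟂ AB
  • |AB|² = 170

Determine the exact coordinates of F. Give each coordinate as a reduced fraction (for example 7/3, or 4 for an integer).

F = (5/2, 27/2)

1. F_x = 5/2  [[A, B, F are collinear ⇒ -13x-1y+46=0] ∩ [PF ⟂ AB ⇒ -1x+13y-173=0]]
2. F_y = 27/2  [[A, B, F are collinear ⇒ -13x-1y+46=0] ∩ [PF ⟂ AB ⇒ -1x+13y-173=0]]
   so F = (5/2, 27/2)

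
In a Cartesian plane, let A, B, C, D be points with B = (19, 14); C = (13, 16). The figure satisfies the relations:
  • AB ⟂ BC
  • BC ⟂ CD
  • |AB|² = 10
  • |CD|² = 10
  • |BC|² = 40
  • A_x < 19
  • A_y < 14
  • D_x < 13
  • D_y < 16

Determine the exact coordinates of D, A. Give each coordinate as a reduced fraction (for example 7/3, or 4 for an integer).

D = (12, 13)
A = (18, 11)

1. D_x = 12  [[BC ⟂ CD ⇒ -6x+2y+46=0] ∩ [|D−(13, 16)|²=10]]
2. D_y = 13  [[BC ⟂ CD ⇒ -6x+2y+46=0] ∩ [|D−(13, 16)|²=10]]
   so D = (12, 13)
3. A_x = 18  [[AB ⟂ BC ⇒ 6x-2y-86=0] ∩ [|A−(19, 14)|²=10]]
4. A_y = 11  [[AB ⟂ BC ⇒ 6x-2y-86=0] ∩ [|A−(19, 14)|²=10]]
   so A = (18, 11)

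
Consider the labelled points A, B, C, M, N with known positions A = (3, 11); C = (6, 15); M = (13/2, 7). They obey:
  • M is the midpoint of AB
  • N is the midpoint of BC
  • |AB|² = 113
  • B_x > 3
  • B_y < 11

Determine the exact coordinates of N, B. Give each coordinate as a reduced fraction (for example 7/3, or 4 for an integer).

N = (8, 9)
B = (10, 3)

1. B_x = 10  [B = 2·M−A = 2·(13/2, 7)−(3, 11)]
2. B_y = 3  [B = 2·M−A = 2·(13/2, 7)−(3, 11)]
   so B = (10, 3)
3. N_x = 8  [2·N = B+C = (10, 3)+(6, 15)]
4. N_y = 9  [2·N = B+C = (10, 3)+(6, 15)]
   so N = (8, 9)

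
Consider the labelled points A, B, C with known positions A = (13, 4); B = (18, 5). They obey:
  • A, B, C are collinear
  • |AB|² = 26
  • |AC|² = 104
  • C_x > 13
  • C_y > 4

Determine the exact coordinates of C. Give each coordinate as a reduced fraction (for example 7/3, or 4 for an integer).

C = (23, 6)

1. C_x = 23  [[A, B, C are collinear ⇒ -1x+5y-7=0] ∩ [|C−(13, 4)|²=104]]
2. C_y = 6  [[A, B, C are collinear ⇒ -1x+5y-7=0] ∩ [|C−(13, 4)|²=104]]
   so C = (23, 6)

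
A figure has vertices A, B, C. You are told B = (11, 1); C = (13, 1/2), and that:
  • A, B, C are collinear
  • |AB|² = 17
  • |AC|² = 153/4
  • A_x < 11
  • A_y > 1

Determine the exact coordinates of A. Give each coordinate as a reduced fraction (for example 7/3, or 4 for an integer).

A = (7, 2)

1. A_x = 7  [[A, B, C are collinear ⇒ 1/2x+2y-15/2=0] ∩ [|A−(11, 1)|²=17]]
2. A_y = 2  [[A, B, C are collinear ⇒ 1/2x+2y-15/2=0] ∩ [|A−(11, 1)|²=17]]
   so A = (7, 2)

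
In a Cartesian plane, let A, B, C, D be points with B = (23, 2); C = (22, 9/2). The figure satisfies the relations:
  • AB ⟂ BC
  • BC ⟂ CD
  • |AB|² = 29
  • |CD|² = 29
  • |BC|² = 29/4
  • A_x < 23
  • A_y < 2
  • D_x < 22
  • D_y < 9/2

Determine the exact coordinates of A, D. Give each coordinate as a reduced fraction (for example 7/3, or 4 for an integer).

A = (18, 0)
D = (17, 5/2)

1. A_x = 18  [[AB ⟂ BC ⇒ 1x-5/2y-18=0] ∩ [|A−(23, 2)|²=29]]
2. A_y = 0  [[AB ⟂ BC ⇒ 1x-5/2y-18=0] ∩ [|A−(23, 2)|²=29]]
   so A = (18, 0)
3. D_x = 17  [[BC ⟂ CD ⇒ -1x+5/2y+43/4=0] ∩ [|D−(22, 9/2)|²=29]]
4. D_y = 5/2  [[BC ⟂ CD ⇒ -1x+5/2y+43/4=0] ∩ [|D−(22, 9/2)|²=29]]
   so D = (17, 5/2)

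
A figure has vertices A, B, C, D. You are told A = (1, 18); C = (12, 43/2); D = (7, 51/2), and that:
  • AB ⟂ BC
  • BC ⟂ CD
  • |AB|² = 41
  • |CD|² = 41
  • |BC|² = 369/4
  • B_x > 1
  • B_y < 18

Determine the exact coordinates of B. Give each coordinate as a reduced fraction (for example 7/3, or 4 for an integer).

B = (6, 14)

1. B_x = 6  [[BC ⟂ CD ⇒ 5x-4y+26=0] ∩ [|B−(1, 18)|²=41]]
2. B_y = 14  [[BC ⟂ CD ⇒ 5x-4y+26=0] ∩ [|B−(1, 18)|²=41]]
   so B = (6, 14)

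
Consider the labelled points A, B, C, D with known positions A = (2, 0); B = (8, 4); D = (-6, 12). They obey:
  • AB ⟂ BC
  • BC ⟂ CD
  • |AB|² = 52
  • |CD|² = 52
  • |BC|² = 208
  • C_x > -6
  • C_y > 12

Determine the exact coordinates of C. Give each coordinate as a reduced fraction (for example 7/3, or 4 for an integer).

C = (0, 16)

1. C_x = 0  [[AB ⟂ BC ⇒ 6x+4y-64=0] ∩ [|C−(-6, 12)|²=52]]
2. C_y = 16  [[AB ⟂ BC ⇒ 6x+4y-64=0] ∩ [|C−(-6, 12)|²=52]]
   so C = (0, 16)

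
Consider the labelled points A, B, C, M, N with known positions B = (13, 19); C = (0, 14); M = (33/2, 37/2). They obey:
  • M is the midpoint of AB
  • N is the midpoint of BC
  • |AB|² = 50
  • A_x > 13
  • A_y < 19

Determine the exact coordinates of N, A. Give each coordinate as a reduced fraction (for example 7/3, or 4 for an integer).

N = (13/2, 33/2)
A = (20, 18)

1. A_x = 20  [A = 2·M−B = 2·(33/2, 37/2)−(13, 19)]
2. A_y = 18  [A = 2·M−B = 2·(33/2, 37/2)−(13, 19)]
   so A = (20, 18)
3. N_x = 13/2  [2·N = B+C = (13, 19)+(0, 14)]
4. N_y = 33/2  [2·N = B+C = (13, 19)+(0, 14)]
   so N = (13/2, 33/2)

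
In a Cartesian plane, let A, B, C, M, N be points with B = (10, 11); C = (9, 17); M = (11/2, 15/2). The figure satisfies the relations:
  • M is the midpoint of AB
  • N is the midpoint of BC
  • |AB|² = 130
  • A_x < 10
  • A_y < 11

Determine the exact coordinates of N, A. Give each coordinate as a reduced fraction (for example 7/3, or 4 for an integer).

N = (19/2, 14)
A = (1, 4)

1. A_x = 1  [A = 2·M−B = 2·(11/2, 15/2)−(10, 11)]
2. A_y = 4  [A = 2·M−B = 2·(11/2, 15/2)−(10, 11)]
   so A = (1, 4)
3. N_x = 19/2  [2·N = B+C = (10, 11)+(9, 17)]
4. N_y = 14  [2·N = B+C = (10, 11)+(9, 17)]
   so N = (19/2, 14)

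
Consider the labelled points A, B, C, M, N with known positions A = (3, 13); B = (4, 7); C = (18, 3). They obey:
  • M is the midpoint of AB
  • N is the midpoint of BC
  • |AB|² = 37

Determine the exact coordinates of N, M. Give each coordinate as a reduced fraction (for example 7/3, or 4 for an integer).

1. M_x = 7/2  [2·M = A+B = (3, 13)+(4, 7)]
2. M_y = 10  [2·M = A+B = (3, 13)+(4, 7)]
   so M = (7/2, 10)
3. N_x = 11  [2·N = B+C = (4, 7)+(18, 3)]
4. N_y = 5  [2·N = B+C = (4, 7)+(18, 3)]
   so N = (11, 5)

N = (11, 5)
M = (7/2, 10)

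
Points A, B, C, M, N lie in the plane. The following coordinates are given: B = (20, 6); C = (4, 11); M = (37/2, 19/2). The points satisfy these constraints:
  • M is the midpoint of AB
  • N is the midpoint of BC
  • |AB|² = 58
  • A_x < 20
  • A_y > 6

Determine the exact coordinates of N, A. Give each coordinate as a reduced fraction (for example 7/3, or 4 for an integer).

1. A_x = 17  [A = 2·M−B = 2·(37/2, 19/2)−(20, 6)]
2. A_y = 13  [A = 2·M−B = 2·(37/2, 19/2)−(20, 6)]
   so A = (17, 13)
3. N_x = 12  [2·N = B+C = (20, 6)+(4, 11)]
4. N_y = 17/2  [2·N = B+C = (20, 6)+(4, 11)]
   so N = (12, 17/2)

N = (12, 17/2)
A = (17, 13)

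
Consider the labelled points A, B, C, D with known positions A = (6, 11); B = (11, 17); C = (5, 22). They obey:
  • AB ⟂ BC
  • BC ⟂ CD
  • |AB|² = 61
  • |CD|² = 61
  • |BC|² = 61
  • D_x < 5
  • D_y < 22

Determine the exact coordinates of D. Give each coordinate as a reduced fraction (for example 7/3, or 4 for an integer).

D = (0, 16)

1. D_x = 0  [[BC ⟂ CD ⇒ -6x+5y-80=0] ∩ [|D−(5, 22)|²=61]]
2. D_y = 16  [[BC ⟂ CD ⇒ -6x+5y-80=0] ∩ [|D−(5, 22)|²=61]]
   so D = (0, 16)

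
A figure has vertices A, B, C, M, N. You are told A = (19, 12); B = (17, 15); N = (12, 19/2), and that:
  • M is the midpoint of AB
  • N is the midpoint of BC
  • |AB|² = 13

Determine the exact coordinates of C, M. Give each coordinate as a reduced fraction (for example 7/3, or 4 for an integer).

1. M_x = 18  [2·M = A+B = (19, 12)+(17, 15)]
2. M_y = 27/2  [2·M = A+B = (19, 12)+(17, 15)]
   so M = (18, 27/2)
3. C_x = 7  [C = 2·N−B = 2·(12, 19/2)−(17, 15)]
4. C_y = 4  [C = 2·N−B = 2·(12, 19/2)−(17, 15)]
   so C = (7, 4)

C = (7, 4)
M = (18, 27/2)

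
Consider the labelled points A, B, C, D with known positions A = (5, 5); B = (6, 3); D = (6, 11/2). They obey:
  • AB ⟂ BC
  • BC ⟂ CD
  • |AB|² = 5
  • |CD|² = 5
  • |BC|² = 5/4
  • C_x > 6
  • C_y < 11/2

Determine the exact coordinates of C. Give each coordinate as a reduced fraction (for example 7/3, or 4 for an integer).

1. C_x = 7  [[AB ⟂ BC ⇒ 1x-2y=0] ∩ [|C−(6, 11/2)|²=5]]
2. C_y = 7/2  [[AB ⟂ BC ⇒ 1x-2y=0] ∩ [|C−(6, 11/2)|²=5]]
   so C = (7, 7/2)

C = (7, 7/2)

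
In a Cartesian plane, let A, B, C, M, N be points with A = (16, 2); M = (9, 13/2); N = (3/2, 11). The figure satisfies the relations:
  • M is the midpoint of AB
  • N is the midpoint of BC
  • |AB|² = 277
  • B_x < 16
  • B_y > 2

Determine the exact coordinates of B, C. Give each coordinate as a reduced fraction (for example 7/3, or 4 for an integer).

B = (2, 11)
C = (1, 11)

1. B_x = 2  [B = 2·M−A = 2·(9, 13/2)−(16, 2)]
2. B_y = 11  [B = 2·M−A = 2·(9, 13/2)−(16, 2)]
   so B = (2, 11)
3. C_x = 1  [C = 2·N−B = 2·(3/2, 11)−(2, 11)]
4. C_y = 11  [C = 2·N−B = 2·(3/2, 11)−(2, 11)]
   so C = (1, 11)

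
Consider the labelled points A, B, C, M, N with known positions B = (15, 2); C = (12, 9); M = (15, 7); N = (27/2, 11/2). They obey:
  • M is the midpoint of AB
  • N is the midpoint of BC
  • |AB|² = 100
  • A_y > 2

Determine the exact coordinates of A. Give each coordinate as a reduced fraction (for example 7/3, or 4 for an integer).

1. A_x = 15  [A = 2·M−B = 2·(15, 7)−(15, 2)]
2. A_y = 12  [A = 2·M−B = 2·(15, 7)−(15, 2)]
   so A = (15, 12)

A = (15, 12)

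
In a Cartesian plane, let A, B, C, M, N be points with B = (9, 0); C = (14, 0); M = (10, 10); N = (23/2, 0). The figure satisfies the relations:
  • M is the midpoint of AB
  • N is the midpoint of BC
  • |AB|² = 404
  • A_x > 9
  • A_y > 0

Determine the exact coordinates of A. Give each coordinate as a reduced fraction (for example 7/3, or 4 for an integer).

1. A_x = 11  [A = 2·M−B = 2·(10, 10)−(9, 0)]
2. A_y = 20  [A = 2·M−B = 2·(10, 10)−(9, 0)]
   so A = (11, 20)

A = (11, 20)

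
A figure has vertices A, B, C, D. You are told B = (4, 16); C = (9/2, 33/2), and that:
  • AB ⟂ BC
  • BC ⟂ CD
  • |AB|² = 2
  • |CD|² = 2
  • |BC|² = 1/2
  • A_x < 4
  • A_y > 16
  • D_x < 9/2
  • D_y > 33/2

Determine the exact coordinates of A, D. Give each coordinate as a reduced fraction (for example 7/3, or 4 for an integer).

1. A_x = 3  [[AB ⟂ BC ⇒ -1/2x-1/2y+10=0] ∩ [|A−(4, 16)|²=2]]
2. A_y = 17  [[AB ⟂ BC ⇒ -1/2x-1/2y+10=0] ∩ [|A−(4, 16)|²=2]]
   so A = (3, 17)
3. D_x = 7/2  [[BC ⟂ CD ⇒ 1/2x+1/2y-21/2=0] ∩ [|D−(9/2, 33/2)|²=2]]
4. D_y = 35/2  [[BC ⟂ CD ⇒ 1/2x+1/2y-21/2=0] ∩ [|D−(9/2, 33/2)|²=2]]
   so D = (7/2, 35/2)

A = (3, 17)
D = (7/2, 35/2)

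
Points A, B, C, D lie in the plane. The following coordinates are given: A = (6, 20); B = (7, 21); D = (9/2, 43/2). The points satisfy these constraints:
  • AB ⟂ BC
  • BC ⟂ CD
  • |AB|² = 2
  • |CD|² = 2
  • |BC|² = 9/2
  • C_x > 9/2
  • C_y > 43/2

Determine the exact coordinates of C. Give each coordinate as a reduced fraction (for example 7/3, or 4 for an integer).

C = (11/2, 45/2)

1. C_x = 11/2  [[AB ⟂ BC ⇒ 1x+1y-28=0] ∩ [|C−(9/2, 43/2)|²=2]]
2. C_y = 45/2  [[AB ⟂ BC ⇒ 1x+1y-28=0] ∩ [|C−(9/2, 43/2)|²=2]]
   so C = (11/2, 45/2)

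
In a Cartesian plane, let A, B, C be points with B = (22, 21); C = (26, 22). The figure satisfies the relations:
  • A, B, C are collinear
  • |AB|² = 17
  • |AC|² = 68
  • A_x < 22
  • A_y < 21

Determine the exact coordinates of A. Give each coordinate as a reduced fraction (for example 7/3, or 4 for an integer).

1. A_x = 18  [[A, B, C are collinear ⇒ -1x+4y-62=0] ∩ [|A−(22, 21)|²=17]]
2. A_y = 20  [[A, B, C are collinear ⇒ -1x+4y-62=0] ∩ [|A−(22, 21)|²=17]]
   so A = (18, 20)

A = (18, 20)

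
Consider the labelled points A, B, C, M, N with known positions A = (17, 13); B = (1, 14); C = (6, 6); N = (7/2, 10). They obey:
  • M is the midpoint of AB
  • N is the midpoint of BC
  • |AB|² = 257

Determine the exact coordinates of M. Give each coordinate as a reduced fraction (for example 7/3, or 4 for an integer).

M = (9, 27/2)

1. M_x = 9  [2·M = A+B = (17, 13)+(1, 14)]
2. M_y = 27/2  [2·M = A+B = (17, 13)+(1, 14)]
   so M = (9, 27/2)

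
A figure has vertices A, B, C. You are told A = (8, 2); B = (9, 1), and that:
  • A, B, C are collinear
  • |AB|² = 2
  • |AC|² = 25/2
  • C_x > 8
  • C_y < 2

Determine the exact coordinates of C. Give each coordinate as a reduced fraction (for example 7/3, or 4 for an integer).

1. C_x = 21/2  [[A, B, C are collinear ⇒ 1x+1y-10=0] ∩ [|C−(8, 2)|²=25/2]]
2. C_y = -1/2  [[A, B, C are collinear ⇒ 1x+1y-10=0] ∩ [|C−(8, 2)|²=25/2]]
   so C = (21/2, -1/2)

C = (21/2, -1/2)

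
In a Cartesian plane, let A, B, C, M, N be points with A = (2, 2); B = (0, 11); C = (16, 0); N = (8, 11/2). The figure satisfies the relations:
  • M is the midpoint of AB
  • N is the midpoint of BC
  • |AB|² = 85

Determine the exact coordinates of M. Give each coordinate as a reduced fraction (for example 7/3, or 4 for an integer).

1. M_x = 1  [2·M = A+B = (2, 2)+(0, 11)]
2. M_y = 13/2  [2·M = A+B = (2, 2)+(0, 11)]
   so M = (1, 13/2)

M = (1, 13/2)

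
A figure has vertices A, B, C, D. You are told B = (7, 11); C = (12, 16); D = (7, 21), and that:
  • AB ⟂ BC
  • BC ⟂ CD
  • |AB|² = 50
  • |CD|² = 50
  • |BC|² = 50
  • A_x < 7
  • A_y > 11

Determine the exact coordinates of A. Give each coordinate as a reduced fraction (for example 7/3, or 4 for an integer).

1. A_x = 2  [[AB ⟂ BC ⇒ -5x-5y+90=0] ∩ [|A−(7, 11)|²=50]]
2. A_y = 16  [[AB ⟂ BC ⇒ -5x-5y+90=0] ∩ [|A−(7, 11)|²=50]]
   so A = (2, 16)

A = (2, 16)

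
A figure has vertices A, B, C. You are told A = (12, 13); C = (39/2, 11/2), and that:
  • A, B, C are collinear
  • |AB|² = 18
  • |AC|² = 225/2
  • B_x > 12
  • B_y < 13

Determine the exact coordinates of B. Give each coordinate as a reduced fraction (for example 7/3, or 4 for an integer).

B = (15, 10)

1. B_x = 15  [[A, B, C are collinear ⇒ -15/2x-15/2y+375/2=0] ∩ [|B−(12, 13)|²=18]]
2. B_y = 10  [[A, B, C are collinear ⇒ -15/2x-15/2y+375/2=0] ∩ [|B−(12, 13)|²=18]]
   so B = (15, 10)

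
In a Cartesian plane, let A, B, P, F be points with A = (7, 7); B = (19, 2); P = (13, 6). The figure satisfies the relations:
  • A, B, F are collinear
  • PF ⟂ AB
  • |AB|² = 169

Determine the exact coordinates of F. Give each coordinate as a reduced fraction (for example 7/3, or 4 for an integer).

F = (2107/169, 798/169)

1. F_x = 2107/169  [[A, B, F are collinear ⇒ 5x+12y-119=0] ∩ [PF ⟂ AB ⇒ 12x-5y-126=0]]
2. F_y = 798/169  [[A, B, F are collinear ⇒ 5x+12y-119=0] ∩ [PF ⟂ AB ⇒ 12x-5y-126=0]]
   so F = (2107/169, 798/169)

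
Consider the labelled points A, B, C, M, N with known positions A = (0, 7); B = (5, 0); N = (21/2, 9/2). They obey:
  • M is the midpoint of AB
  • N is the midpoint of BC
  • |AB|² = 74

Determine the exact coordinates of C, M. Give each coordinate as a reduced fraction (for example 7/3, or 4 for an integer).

1. M_x = 5/2  [2·M = A+B = (0, 7)+(5, 0)]
2. M_y = 7/2  [2·M = A+B = (0, 7)+(5, 0)]
   so M = (5/2, 7/2)
3. C_x = 16  [C = 2·N−B = 2·(21/2, 9/2)−(5, 0)]
4. C_y = 9  [C = 2·N−B = 2·(21/2, 9/2)−(5, 0)]
   so C = (16, 9)

C = (16, 9)
M = (5/2, 7/2)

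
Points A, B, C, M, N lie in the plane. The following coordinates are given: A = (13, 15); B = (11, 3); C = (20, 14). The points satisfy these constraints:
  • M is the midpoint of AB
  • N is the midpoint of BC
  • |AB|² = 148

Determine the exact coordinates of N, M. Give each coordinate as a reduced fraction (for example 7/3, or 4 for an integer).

1. M_x = 12  [2·M = A+B = (13, 15)+(11, 3)]
2. M_y = 9  [2·M = A+B = (13, 15)+(11, 3)]
   so M = (12, 9)
3. N_x = 31/2  [2·N = B+C = (11, 3)+(20, 14)]
4. N_y = 17/2  [2·N = B+C = (11, 3)+(20, 14)]
   so N = (31/2, 17/2)

N = (31/2, 17/2)
M = (12, 9)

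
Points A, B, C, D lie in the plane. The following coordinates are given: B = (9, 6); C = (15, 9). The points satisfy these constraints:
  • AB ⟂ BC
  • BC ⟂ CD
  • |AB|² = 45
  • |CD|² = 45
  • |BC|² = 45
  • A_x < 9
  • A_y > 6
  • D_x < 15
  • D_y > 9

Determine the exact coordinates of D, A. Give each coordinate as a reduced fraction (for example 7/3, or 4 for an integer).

D = (12, 15)
A = (6, 12)

1. D_x = 12  [[BC ⟂ CD ⇒ 6x+3y-117=0] ∩ [|D−(15, 9)|²=45]]
2. D_y = 15  [[BC ⟂ CD ⇒ 6x+3y-117=0] ∩ [|D−(15, 9)|²=45]]
   so D = (12, 15)
3. A_x = 6  [[AB ⟂ BC ⇒ -6x-3y+72=0] ∩ [|A−(9, 6)|²=45]]
4. A_y = 12  [[AB ⟂ BC ⇒ -6x-3y+72=0] ∩ [|A−(9, 6)|²=45]]
   so A = (6, 12)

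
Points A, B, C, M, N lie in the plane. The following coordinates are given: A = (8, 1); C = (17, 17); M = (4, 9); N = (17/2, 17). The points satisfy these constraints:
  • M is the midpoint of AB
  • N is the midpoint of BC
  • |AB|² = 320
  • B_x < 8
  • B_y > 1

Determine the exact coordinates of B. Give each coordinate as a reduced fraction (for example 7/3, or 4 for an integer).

1. B_x = 0  [B = 2·M−A = 2·(4, 9)−(8, 1)]
2. B_y = 17  [B = 2·M−A = 2·(4, 9)−(8, 1)]
   so B = (0, 17)

B = (0, 17)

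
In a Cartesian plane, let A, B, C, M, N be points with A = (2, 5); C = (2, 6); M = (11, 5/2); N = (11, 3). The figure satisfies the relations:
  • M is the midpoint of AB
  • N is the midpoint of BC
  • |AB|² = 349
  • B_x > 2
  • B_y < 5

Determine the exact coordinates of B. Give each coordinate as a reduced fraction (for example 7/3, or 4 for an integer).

1. B_x = 20  [B = 2·M−A = 2·(11, 5/2)−(2, 5)]
2. B_y = 0  [B = 2·M−A = 2·(11, 5/2)−(2, 5)]
   so B = (20, 0)

B = (20, 0)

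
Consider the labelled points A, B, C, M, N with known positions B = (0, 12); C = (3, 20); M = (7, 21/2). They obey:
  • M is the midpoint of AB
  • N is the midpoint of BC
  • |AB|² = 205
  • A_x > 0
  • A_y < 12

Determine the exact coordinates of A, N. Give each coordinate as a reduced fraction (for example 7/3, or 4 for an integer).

A = (14, 9)
N = (3/2, 16)

1. A_x = 14  [A = 2·M−B = 2·(7, 21/2)−(0, 12)]
2. A_y = 9  [A = 2·M−B = 2·(7, 21/2)−(0, 12)]
   so A = (14, 9)
3. N_x = 3/2  [2·N = B+C = (0, 12)+(3, 20)]
4. N_y = 16  [2·N = B+C = (0, 12)+(3, 20)]
   so N = (3/2, 16)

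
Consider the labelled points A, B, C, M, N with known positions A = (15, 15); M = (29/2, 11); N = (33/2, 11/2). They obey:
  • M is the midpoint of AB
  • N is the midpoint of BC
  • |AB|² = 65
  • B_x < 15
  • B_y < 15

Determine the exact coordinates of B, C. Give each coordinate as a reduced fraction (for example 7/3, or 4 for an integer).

B = (14, 7)
C = (19, 4)

1. B_x = 14  [B = 2·M−A = 2·(29/2, 11)−(15, 15)]
2. B_y = 7  [B = 2·M−A = 2·(29/2, 11)−(15, 15)]
   so B = (14, 7)
3. C_x = 19  [C = 2·N−B = 2·(33/2, 11/2)−(14, 7)]
4. C_y = 4  [C = 2·N−B = 2·(33/2, 11/2)−(14, 7)]
   so C = (19, 4)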